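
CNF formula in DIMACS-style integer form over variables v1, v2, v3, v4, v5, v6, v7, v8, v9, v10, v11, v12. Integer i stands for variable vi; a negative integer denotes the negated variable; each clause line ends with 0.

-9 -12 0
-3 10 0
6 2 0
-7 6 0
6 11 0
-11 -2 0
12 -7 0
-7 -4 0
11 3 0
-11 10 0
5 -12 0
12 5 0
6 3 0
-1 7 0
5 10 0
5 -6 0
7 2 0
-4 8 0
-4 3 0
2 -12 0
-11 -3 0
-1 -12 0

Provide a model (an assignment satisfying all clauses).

v1 occurs only negated in the remaining clauses — set v1 = False.
Pure literal: v4 appears only negated; assign v4 = False.
Branch on v2: take v2 = True.
  then v11 is forced to False.
  then v6 is forced to True.
  then v3 is forced to True.
  then v10 is forced to True.
  then v5 is forced to True.
The remaining clauses are satisfied by v7 = False, v8 = False, v9 = True, v12 = False.

v1=0, v2=1, v3=1, v4=0, v5=1, v6=1, v7=0, v8=0, v9=1, v10=1, v11=0, v12=0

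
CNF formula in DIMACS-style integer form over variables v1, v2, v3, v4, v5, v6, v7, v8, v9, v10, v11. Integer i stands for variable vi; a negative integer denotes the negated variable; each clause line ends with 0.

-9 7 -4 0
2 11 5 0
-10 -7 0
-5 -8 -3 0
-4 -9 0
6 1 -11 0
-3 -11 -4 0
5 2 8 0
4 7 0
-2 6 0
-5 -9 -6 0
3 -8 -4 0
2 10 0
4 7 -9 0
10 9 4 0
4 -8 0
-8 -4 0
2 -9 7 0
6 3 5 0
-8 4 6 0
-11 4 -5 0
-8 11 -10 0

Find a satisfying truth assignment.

v1=1  v2=0  v3=0  v4=1  v5=1  v6=0  v7=0  v8=0  v9=0  v10=1  v11=0

Pure literal: v1 appears only positively; assign v1 = True.
Branch on v2: take v2 = False.
  then v10 is forced to True.
  then v7 is forced to False.
  then v4 is forced to True.
  then v9 is forced to False.
  then v8 is forced to False.
  then v5 is forced to True.
Set v3 = False and propagate.
v6, v11 are now unconstrained; take v6 = False, v11 = False.
Every clause has at least one true literal under this assignment.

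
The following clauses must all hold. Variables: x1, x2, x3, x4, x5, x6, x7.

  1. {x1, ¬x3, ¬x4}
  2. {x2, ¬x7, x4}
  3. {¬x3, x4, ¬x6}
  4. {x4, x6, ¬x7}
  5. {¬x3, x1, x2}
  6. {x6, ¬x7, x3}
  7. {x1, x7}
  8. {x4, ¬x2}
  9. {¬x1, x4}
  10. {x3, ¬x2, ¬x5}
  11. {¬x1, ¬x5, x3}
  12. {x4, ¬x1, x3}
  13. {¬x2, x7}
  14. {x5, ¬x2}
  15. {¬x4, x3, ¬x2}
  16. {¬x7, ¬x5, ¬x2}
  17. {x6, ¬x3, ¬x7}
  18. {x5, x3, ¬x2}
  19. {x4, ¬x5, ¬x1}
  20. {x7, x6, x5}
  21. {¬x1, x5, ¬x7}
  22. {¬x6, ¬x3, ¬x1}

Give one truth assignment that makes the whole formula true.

x1=0  x2=0  x3=0  x4=1  x5=0  x6=1  x7=1

Try x1 = False.
  then x7 is forced to True.
Try x2 = False.
  then x4 is forced to True.
  then x3 is forced to False.
  then x6 is forced to True.
x5 is now unconstrained; take x5 = False.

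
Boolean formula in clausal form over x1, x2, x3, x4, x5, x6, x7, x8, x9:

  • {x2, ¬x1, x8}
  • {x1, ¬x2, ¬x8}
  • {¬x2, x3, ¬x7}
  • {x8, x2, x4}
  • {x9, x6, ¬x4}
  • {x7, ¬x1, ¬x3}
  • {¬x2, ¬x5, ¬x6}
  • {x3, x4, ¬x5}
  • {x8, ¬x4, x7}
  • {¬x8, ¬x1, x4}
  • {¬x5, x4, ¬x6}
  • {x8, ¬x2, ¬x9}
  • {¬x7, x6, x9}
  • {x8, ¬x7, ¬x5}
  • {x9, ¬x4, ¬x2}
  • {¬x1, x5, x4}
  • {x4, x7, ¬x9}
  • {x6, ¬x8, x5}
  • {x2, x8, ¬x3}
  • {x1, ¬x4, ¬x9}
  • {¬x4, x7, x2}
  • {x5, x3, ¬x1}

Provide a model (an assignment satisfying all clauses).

Try x1 = False.
The remaining clauses are satisfied by x2 = False, x3 = True, x4 = True, x5 = True, x6 = True, x7 = True, x8 = True, x9 = False.

x1=False, x2=False, x3=True, x4=True, x5=True, x6=True, x7=True, x8=True, x9=False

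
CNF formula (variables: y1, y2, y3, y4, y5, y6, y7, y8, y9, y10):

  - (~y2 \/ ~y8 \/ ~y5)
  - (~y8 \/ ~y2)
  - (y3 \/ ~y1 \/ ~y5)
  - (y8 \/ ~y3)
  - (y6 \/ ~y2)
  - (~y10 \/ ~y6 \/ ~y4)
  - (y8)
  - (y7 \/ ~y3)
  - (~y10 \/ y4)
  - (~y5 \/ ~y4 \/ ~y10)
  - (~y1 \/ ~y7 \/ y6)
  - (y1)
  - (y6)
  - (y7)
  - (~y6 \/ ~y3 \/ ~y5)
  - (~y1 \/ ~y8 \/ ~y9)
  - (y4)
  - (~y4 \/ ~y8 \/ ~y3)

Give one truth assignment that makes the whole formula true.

(y8) is a unit clause, so y8 = True.
(~y2) is a unit clause, so y2 = False.
(y1) is a unit clause, so y1 = True.
The clause (y6) is unit: y6 must be True.
The clause (y7) is unit: y7 must be True.
(~y9) is a unit clause, so y9 = False.
(y4) is a unit clause, so y4 = True.
The clause (~y10) is unit: y10 must be False.
The clause (~y3) is unit: y3 must be False.
(~y5) is a unit clause, so y5 = False.

y1 = T, y2 = F, y3 = F, y4 = T, y5 = F, y6 = T, y7 = T, y8 = T, y9 = F, y10 = F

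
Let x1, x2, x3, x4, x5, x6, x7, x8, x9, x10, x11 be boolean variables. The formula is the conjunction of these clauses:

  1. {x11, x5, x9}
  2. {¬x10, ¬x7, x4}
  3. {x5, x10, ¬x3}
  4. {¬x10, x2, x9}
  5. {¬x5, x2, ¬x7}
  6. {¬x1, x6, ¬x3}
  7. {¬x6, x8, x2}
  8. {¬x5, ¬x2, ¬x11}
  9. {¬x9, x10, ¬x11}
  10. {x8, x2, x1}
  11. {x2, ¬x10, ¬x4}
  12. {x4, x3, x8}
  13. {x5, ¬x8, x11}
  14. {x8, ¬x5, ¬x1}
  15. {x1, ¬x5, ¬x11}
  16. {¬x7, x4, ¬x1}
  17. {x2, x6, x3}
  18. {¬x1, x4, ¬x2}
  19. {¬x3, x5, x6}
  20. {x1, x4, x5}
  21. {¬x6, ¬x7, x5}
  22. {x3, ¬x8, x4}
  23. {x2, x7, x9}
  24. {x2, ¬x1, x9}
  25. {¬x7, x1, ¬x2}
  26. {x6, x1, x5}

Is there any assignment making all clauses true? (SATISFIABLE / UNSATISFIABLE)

Branch on x1: take x1 = False.
Try x2 = True.
  then x7 is forced to False.
Try x3 = True.
For the remaining variables, x4 = False, x5 = True, x6 = True, x8 = True, x9 = False, x10 = False, x11 = False works.
Every clause has at least one true literal under this assignment.
So x1=F, x2=T, x3=T, x4=F, x5=T, x6=T, x7=F, x8=T, x9=F, x10=F, x11=F is a satisfying assignment.

SATISFIABLE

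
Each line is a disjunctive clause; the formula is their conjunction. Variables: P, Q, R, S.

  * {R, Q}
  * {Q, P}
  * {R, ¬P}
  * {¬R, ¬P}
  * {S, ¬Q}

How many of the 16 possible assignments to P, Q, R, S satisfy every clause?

2

Satisfying assignments:
  P=0 Q=1 R=0 S=1
  P=0 Q=1 R=1 S=1
Count: 2.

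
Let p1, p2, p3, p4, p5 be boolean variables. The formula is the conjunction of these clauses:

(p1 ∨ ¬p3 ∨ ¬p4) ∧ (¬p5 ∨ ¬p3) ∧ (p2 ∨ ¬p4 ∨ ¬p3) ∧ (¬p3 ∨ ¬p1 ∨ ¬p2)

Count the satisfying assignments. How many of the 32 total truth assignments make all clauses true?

Case analysis on p3 and p1:
  p3=T, p1=T: remaining (p2,p4,p5) ∈ {(F,F,F)} — 1.
  p3=T, p1=F: remaining (p2,p4,p5) ∈ {(F,F,F); (T,F,F)} — 2.
  p3=F, p1=T: p2, p4, p5 free → 2^3 = 8.
  p3=F, p1=F: p2, p4, p5 free → 2^3 = 8.
Total: 1 + 2 + 8 + 8 = 19.

19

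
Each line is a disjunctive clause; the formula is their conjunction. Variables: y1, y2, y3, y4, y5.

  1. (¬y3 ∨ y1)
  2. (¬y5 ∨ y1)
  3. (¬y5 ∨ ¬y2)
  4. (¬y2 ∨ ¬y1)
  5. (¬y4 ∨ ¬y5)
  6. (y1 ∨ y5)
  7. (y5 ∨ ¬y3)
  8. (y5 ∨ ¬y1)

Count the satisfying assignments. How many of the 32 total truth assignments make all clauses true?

The models are:
  y1=1 y2=0 y3=0 y4=0 y5=1
  y1=1 y2=0 y3=1 y4=0 y5=1
That's 2 in total.

2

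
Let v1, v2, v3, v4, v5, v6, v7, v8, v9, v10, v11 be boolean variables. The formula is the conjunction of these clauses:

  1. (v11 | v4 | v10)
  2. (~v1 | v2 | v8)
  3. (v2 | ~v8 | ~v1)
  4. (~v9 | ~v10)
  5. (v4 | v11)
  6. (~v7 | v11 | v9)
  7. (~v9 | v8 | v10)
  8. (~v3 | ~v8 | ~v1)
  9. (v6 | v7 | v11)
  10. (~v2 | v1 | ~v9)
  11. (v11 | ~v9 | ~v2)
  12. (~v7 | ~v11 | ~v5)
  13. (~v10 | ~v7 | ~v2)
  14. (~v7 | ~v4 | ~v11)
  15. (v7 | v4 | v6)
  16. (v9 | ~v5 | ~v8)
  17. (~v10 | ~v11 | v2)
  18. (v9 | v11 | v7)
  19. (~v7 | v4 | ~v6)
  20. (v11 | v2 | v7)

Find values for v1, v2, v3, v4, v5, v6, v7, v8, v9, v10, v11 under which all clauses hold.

v1=False, v2=False, v3=True, v4=True, v5=True, v6=True, v7=False, v8=True, v9=True, v10=False, v11=True

Check each clause:
  1. (v11 | v4 | v10) — v11 is true.
  2. (~v1 | v8 | v2) — v8 is true.
  3. (~v8 | v2 | ~v1) — ~v1 is true.
  4. (~v10 | ~v9) — ~v10 is true.
  5. (v4 | v11) — v11 is true.
  6. (v11 | v9 | ~v7) — ~v7 is true.
  7. (~v9 | v8 | v10) — v8 is true.
  8. (~v1 | ~v3 | ~v8) — ~v1 is true.
  9. (v11 | v7 | v6) — v11 is true.
  10. (~v2 | v1 | ~v9) — ~v2 is true.
  11. (~v2 | ~v9 | v11) — v11 is true.
  12. (~v7 | ~v5 | ~v11) — ~v7 is true.
  13. (~v10 | ~v2 | ~v7) — ~v7 is true.
  14. (~v4 | ~v11 | ~v7) — ~v7 is true.
  15. (v7 | v4 | v6) — v4 is true.
  16. (v9 | ~v5 | ~v8) — v9 is true.
  17. (~v10 | v2 | ~v11) — ~v10 is true.
  18. (v9 | v7 | v11) — v9 is true.
  19. (~v7 | v4 | ~v6) — ~v7 is true.
  20. (v7 | v2 | v11) — v11 is true.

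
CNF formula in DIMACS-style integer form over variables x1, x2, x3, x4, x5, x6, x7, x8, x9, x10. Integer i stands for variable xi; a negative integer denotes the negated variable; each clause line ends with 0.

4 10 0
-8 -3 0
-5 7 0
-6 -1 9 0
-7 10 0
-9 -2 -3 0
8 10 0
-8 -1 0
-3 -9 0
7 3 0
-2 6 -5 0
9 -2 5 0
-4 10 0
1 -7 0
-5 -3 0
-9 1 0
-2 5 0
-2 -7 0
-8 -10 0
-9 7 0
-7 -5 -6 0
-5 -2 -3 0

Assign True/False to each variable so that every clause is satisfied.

x1=True  x2=False  x3=False  x4=True  x5=True  x6=False  x7=True  x8=False  x9=True  x10=True

Check each clause:
  1. (x4 OR x10) — x10 is true.
  2. (NOT x3 OR NOT x8) — NOT x8 is true.
  3. (NOT x5 OR x7) — x7 is true.
  4. (NOT x1 OR NOT x6 OR x9) — x9 is true.
  5. (x10 OR NOT x7) — x10 is true.
  6. (NOT x9 OR NOT x2 OR NOT x3) — NOT x3 is true.
  7. (x10 OR x8) — x10 is true.
  8. (NOT x1 OR NOT x8) — NOT x8 is true.
  9. (NOT x3 OR NOT x9) — NOT x3 is true.
  10. (x3 OR x7) — x7 is true.
  11. (NOT x2 OR NOT x5 OR x6) — NOT x2 is true.
  12. (NOT x2 OR x9 OR x5) — x9 is true.
  13. (x10 OR NOT x4) — x10 is true.
  14. (NOT x7 OR x1) — x1 is true.
  15. (NOT x5 OR NOT x3) — NOT x3 is true.
  16. (NOT x9 OR x1) — x1 is true.
  17. (NOT x2 OR x5) — x5 is true.
  18. (NOT x7 OR NOT x2) — NOT x2 is true.
  19. (NOT x10 OR NOT x8) — NOT x8 is true.
  20. (NOT x9 OR x7) — x7 is true.
  21. (NOT x5 OR NOT x6 OR NOT x7) — NOT x6 is true.
  22. (NOT x3 OR NOT x5 OR NOT x2) — NOT x3 is true.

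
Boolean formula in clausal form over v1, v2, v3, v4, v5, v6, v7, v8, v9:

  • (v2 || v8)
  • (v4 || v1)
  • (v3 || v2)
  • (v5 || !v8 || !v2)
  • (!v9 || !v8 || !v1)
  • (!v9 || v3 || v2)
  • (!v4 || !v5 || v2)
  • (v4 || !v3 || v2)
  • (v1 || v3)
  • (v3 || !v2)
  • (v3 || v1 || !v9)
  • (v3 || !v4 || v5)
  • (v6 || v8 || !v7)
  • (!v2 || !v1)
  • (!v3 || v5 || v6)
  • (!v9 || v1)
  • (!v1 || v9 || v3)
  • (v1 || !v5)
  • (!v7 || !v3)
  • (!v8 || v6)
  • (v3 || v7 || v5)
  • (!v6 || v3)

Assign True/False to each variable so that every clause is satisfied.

v1 = True, v2 = False, v3 = True, v4 = True, v5 = False, v6 = True, v7 = False, v8 = True, v9 = False

Check each clause:
  1. (v2 || v8) — v8 is true.
  2. (v4 || v1) — v1 is true.
  3. (v2 || v3) — v3 is true.
  4. (!v2 || !v8 || v5) — !v2 is true.
  5. (!v1 || !v9 || !v8) — !v9 is true.
  6. (v3 || !v9 || v2) — v3 is true.
  7. (!v5 || !v4 || v2) — !v5 is true.
  8. (v4 || !v3 || v2) — v4 is true.
  9. (v1 || v3) — v1 is true.
  10. (!v2 || v3) — v3 is true.
  11. (!v9 || v1 || v3) — v1 is true.
  12. (!v4 || v3 || v5) — v3 is true.
  13. (v6 || v8 || !v7) — v8 is true.
  14. (!v2 || !v1) — !v2 is true.
  15. (v5 || !v3 || v6) — v6 is true.
  16. (!v9 || v1) — v1 is true.
  17. (v3 || !v1 || v9) — v3 is true.
  18. (!v5 || v1) — v1 is true.
  19. (!v3 || !v7) — !v7 is true.
  20. (!v8 || v6) — v6 is true.
  21. (v5 || v7 || v3) — v3 is true.
  22. (!v6 || v3) — v3 is true.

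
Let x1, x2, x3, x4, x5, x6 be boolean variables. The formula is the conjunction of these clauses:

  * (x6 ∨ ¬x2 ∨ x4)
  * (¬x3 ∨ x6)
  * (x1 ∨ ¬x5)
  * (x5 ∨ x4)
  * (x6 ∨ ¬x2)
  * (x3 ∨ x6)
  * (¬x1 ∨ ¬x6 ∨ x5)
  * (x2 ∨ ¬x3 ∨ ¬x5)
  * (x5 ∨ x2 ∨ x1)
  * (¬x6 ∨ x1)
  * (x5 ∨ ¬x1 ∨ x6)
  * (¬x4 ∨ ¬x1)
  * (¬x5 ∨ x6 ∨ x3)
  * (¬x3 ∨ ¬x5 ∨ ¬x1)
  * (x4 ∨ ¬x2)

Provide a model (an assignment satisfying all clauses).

x1=True, x2=False, x3=False, x4=False, x5=True, x6=True

Check each clause:
  1. (¬x2 ∨ x6 ∨ x4) — x6 is true.
  2. (x6 ∨ ¬x3) — ¬x3 is true.
  3. (¬x5 ∨ x1) — x1 is true.
  4. (x5 ∨ x4) — x5 is true.
  5. (x6 ∨ ¬x2) — ¬x2 is true.
  6. (x6 ∨ x3) — x6 is true.
  7. (¬x6 ∨ ¬x1 ∨ x5) — x5 is true.
  8. (¬x5 ∨ ¬x3 ∨ x2) — ¬x3 is true.
  9. (x2 ∨ x1 ∨ x5) — x1 is true.
  10. (¬x6 ∨ x1) — x1 is true.
  11. (¬x1 ∨ x5 ∨ x6) — x5 is true.
  12. (¬x1 ∨ ¬x4) — ¬x4 is true.
  13. (x6 ∨ ¬x5 ∨ x3) — x6 is true.
  14. (¬x3 ∨ ¬x5 ∨ ¬x1) — ¬x3 is true.
  15. (x4 ∨ ¬x2) — ¬x2 is true.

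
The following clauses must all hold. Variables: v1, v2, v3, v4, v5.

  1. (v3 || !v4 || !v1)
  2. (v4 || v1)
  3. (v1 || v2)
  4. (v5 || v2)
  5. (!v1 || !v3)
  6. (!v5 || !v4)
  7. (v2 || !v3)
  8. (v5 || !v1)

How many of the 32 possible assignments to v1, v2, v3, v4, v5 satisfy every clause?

Satisfying assignments:
  v1=F v2=T v3=F v4=T v5=F
  v1=F v2=T v3=T v4=T v5=F
  v1=T v2=F v3=F v4=F v5=T
  v1=T v2=T v3=F v4=F v5=T
That's 4 in total.

4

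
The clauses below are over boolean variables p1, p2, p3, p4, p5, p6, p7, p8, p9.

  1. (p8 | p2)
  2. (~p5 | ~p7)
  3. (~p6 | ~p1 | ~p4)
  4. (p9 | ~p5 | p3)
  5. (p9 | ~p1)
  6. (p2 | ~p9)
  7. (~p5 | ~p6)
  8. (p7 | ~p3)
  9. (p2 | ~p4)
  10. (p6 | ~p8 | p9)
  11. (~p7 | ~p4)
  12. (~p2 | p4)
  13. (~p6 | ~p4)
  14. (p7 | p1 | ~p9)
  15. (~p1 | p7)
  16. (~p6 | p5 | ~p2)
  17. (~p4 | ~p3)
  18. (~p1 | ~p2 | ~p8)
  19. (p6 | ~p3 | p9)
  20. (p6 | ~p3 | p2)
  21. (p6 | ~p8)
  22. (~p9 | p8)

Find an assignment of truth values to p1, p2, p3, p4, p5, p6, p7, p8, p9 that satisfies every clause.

p1 = F, p2 = F, p3 = T, p4 = F, p5 = F, p6 = T, p7 = T, p8 = T, p9 = F

Check each clause:
  1. (p2 | p8) — p8 is true.
  2. (~p7 | ~p5) — ~p5 is true.
  3. (~p4 | ~p6 | ~p1) — ~p4 is true.
  4. (p9 | ~p5 | p3) — p3 is true.
  5. (~p1 | p9) — ~p1 is true.
  6. (p2 | ~p9) — ~p9 is true.
  7. (~p5 | ~p6) — ~p5 is true.
  8. (~p3 | p7) — p7 is true.
  9. (p2 | ~p4) — ~p4 is true.
  10. (p9 | p6 | ~p8) — p6 is true.
  11. (~p4 | ~p7) — ~p4 is true.
  12. (~p2 | p4) — ~p2 is true.
  13. (~p6 | ~p4) — ~p4 is true.
  14. (~p9 | p1 | p7) — p7 is true.
  15. (p7 | ~p1) — ~p1 is true.
  16. (p5 | ~p6 | ~p2) — ~p2 is true.
  17. (~p3 | ~p4) — ~p4 is true.
  18. (~p8 | ~p2 | ~p1) — ~p1 is true.
  19. (p6 | ~p3 | p9) — p6 is true.
  20. (~p3 | p6 | p2) — p6 is true.
  21. (p6 | ~p8) — p6 is true.
  22. (~p9 | p8) — p8 is true.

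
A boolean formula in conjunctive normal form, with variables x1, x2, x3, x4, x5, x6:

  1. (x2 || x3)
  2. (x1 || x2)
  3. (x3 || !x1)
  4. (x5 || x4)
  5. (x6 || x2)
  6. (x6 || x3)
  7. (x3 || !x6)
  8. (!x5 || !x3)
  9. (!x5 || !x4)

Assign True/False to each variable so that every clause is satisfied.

x1=F  x2=T  x3=T  x4=T  x5=F  x6=F

Check each clause:
  1. (x2 || x3) — x2 is true.
  2. (x2 || x1) — x2 is true.
  3. (x3 || !x1) — x3 is true.
  4. (x4 || x5) — x4 is true.
  5. (x6 || x2) — x2 is true.
  6. (x3 || x6) — x3 is true.
  7. (!x6 || x3) — !x6 is true.
  8. (!x3 || !x5) — !x5 is true.
  9. (!x5 || !x4) — !x5 is true.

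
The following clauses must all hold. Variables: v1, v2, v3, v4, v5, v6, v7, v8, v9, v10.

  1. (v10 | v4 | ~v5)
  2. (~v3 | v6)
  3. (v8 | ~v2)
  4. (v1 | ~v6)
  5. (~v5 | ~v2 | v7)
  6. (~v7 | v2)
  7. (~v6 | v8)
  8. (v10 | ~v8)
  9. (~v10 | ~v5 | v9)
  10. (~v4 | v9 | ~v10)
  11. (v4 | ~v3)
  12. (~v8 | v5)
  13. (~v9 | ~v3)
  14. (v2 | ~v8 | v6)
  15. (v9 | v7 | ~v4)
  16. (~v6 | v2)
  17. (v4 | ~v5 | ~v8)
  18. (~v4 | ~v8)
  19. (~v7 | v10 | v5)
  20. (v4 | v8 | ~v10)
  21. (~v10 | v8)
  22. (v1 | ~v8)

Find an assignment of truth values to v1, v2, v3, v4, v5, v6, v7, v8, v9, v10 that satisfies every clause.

v1=0, v2=0, v3=0, v4=1, v5=1, v6=0, v7=0, v8=0, v9=1, v10=0

v3 occurs only negated in the remaining clauses — set v3 = False.
Set v1 = False and propagate.
  then v6 is forced to False.
  then v8 is forced to False.
  then v2 is forced to False.
  then v7 is forced to False.
  then v10 is forced to False.
Branch on v4: take v4 = True.
  then v9 is forced to True.
v5 is now unconstrained; take v5 = True.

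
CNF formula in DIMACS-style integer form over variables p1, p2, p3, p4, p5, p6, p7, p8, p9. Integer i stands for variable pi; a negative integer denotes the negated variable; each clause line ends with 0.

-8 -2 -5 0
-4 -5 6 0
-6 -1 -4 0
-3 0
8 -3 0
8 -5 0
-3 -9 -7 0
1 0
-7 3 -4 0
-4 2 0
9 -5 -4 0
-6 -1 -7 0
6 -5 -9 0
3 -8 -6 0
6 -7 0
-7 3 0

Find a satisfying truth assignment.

p1 = T, p2 = T, p3 = F, p4 = F, p5 = F, p6 = F, p7 = F, p8 = T, p9 = F

The clause (¬p3) is unit: p3 must be False.
(p1) is a unit clause, so p1 = True.
The clause (¬p7) is unit: p7 must be False.
Pure literal: p4 appears only negated; assign p4 = False.
p5 occurs only negated in the remaining clauses — set p5 = False.
Branch on p6: take p6 = False.
p2, p8, p9 are now unconstrained; take p2 = True, p8 = True, p9 = False.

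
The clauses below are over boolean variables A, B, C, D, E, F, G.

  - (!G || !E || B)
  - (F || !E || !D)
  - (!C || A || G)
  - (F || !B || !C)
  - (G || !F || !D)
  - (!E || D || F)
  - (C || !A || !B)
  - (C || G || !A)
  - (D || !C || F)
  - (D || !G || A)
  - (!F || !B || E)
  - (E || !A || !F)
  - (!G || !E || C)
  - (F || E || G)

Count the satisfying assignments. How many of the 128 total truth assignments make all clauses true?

16

Split on F, then E.
  F=1, E=1: 7 of the 32 assignments to (A,B,C,D,G) work.
  F=1, E=0: remaining (A,B,C,D,G) ∈ {(0,0,0,0,0); (0,0,0,1,1); (0,0,1,1,1)} — 3.
  F=0, E=1: a clause becomes empty — 0.
  F=0, E=0: 6 of the 32 assignments to (A,B,C,D,G) work.
Total: 7 + 3 + 0 + 6 = 16.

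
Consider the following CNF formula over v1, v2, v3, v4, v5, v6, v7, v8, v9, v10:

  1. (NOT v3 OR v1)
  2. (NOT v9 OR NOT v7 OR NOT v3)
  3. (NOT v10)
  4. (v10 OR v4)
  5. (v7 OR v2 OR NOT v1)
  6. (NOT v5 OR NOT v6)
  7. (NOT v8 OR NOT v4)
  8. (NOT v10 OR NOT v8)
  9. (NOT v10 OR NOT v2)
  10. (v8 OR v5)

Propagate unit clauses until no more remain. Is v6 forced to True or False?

False

(NOT v10) is a unit clause: v10 = False.
From (v10 OR v4) and v10 = False: v4 = True.
In (NOT v8 OR NOT v4), NOT v4 is now false; NOT v8 must hold, so v8 = False.
(v8 OR v5) with v8 = False leaves only v5, so v5 = True.
(NOT v5 OR NOT v6): since v5 = True, the clause reduces to (NOT v6). v6 = False.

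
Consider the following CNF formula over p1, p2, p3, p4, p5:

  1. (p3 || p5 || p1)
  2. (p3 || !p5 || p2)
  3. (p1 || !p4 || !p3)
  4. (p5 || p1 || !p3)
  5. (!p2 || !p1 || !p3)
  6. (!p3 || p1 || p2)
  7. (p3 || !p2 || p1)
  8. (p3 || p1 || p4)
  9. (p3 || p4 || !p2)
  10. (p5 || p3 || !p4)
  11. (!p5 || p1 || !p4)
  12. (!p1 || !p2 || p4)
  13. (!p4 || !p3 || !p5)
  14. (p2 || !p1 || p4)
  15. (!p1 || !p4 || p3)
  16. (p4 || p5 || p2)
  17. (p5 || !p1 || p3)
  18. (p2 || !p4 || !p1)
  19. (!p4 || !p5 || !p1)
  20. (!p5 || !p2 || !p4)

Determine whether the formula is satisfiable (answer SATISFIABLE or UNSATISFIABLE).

SATISFIABLE

Set p1 = False and propagate.
Branch on p2: take p2 = True.
  then p3 is forced to True.
  then p4 is forced to False.
  then p5 is forced to True.
Every clause has at least one true literal under this assignment.
So p1 = False, p2 = True, p3 = True, p4 = False, p5 = True is a satisfying assignment.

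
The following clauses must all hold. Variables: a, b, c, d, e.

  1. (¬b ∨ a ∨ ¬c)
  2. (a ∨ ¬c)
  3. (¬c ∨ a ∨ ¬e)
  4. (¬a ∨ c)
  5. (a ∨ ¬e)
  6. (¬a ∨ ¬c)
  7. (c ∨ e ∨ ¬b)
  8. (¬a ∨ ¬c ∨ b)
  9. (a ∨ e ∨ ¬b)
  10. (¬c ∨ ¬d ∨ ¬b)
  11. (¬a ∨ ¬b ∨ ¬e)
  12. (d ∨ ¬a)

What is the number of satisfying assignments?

The models are:
  a=0 b=0 c=0 d=0 e=0
  a=0 b=0 c=0 d=1 e=0
That's 2 in total.

2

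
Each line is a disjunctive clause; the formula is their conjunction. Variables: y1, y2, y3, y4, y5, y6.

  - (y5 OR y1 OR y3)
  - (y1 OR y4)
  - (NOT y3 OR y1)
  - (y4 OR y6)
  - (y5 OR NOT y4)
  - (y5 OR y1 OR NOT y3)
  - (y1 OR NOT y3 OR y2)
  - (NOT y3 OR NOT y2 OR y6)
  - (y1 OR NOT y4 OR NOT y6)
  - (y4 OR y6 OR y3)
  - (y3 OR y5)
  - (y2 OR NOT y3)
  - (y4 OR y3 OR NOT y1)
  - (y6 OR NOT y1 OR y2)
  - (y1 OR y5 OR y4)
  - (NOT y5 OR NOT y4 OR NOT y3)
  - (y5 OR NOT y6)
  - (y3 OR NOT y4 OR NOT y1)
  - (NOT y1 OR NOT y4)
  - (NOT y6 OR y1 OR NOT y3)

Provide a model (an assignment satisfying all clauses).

Set y1 = False and propagate.
  then y4 is forced to True.
  then y3 is forced to False.
  then y5 is forced to True.
  then y6 is forced to False.
y2 is now unconstrained; take y2 = True.
Every clause has at least one true literal under this assignment.

y1 = F  y2 = T  y3 = F  y4 = T  y5 = T  y6 = F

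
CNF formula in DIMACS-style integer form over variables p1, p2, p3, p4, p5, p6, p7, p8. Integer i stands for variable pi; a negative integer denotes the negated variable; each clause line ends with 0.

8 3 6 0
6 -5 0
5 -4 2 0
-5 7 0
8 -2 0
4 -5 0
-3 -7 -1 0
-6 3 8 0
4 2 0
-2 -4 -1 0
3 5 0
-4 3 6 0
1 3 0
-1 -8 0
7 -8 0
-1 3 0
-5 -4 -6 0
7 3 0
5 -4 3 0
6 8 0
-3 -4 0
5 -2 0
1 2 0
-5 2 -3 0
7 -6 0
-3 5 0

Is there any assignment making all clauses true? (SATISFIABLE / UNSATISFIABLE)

UNSATISFIABLE

p3 = True:
  propagation gives p4=False, p5=False; an empty clause results — contradiction.
p3 = False:
  propagation gives p5=True, p6=True, p7=True, p4=True; an empty clause results — contradiction.
Every branch closes, so no satisfying assignment exists.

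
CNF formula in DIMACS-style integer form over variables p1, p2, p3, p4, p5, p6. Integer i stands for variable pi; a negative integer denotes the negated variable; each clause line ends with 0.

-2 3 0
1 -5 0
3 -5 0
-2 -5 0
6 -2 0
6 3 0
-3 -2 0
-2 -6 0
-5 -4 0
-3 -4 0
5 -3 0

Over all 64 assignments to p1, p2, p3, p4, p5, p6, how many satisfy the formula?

Satisfying assignments:
  p1=F p2=F p3=F p4=F p5=F p6=T
  p1=F p2=F p3=F p4=T p5=F p6=T
  p1=T p2=F p3=F p4=F p5=F p6=T
  p1=T p2=F p3=F p4=T p5=F p6=T
  p1=T p2=F p3=T p4=F p5=T p6=F
  p1=T p2=F p3=T p4=F p5=T p6=T
That's 6 in total.

6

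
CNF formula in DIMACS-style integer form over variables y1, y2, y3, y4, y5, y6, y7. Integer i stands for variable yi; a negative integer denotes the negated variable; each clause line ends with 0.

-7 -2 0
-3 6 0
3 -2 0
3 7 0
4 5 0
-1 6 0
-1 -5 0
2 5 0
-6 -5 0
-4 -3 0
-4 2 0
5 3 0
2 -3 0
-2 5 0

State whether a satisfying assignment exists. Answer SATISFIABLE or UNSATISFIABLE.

SATISFIABLE

Pure literal: y1 appears only negated; assign y1 = False.
Set y2 = False and propagate.
  then y5 is forced to True.
  then y6 is forced to False.
  then y3 is forced to False.
  then y7 is forced to True.
  then y4 is forced to False.
So y1=False, y2=False, y3=False, y4=False, y5=True, y6=False, y7=True is a satisfying assignment.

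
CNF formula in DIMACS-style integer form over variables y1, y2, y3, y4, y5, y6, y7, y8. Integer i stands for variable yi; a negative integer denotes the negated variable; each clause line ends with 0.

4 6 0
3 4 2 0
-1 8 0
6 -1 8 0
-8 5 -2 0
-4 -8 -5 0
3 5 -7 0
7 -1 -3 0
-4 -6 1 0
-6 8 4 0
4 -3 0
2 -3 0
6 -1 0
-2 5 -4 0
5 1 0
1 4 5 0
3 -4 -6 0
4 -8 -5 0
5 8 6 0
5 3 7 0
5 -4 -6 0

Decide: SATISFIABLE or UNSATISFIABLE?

Try y1 = False.
  then y5 is forced to True.
Branch on y2: take y2 = True.
Try y3 = True.
  then y4 is forced to True.
  then y8 is forced to False.
  then y6 is forced to False.
y7 is now unconstrained; take y7 = True.
So y1=0, y2=1, y3=1, y4=1, y5=1, y6=0, y7=1, y8=0 is a satisfying assignment.

SATISFIABLE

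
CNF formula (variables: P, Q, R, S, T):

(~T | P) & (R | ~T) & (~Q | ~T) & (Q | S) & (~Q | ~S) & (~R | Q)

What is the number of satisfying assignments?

Satisfying assignments:
  P=0 Q=0 R=0 S=1 T=0
  P=0 Q=1 R=0 S=0 T=0
  P=0 Q=1 R=1 S=0 T=0
  P=1 Q=0 R=0 S=1 T=0
  P=1 Q=1 R=0 S=0 T=0
  P=1 Q=1 R=1 S=0 T=0
That's 6 in total.

6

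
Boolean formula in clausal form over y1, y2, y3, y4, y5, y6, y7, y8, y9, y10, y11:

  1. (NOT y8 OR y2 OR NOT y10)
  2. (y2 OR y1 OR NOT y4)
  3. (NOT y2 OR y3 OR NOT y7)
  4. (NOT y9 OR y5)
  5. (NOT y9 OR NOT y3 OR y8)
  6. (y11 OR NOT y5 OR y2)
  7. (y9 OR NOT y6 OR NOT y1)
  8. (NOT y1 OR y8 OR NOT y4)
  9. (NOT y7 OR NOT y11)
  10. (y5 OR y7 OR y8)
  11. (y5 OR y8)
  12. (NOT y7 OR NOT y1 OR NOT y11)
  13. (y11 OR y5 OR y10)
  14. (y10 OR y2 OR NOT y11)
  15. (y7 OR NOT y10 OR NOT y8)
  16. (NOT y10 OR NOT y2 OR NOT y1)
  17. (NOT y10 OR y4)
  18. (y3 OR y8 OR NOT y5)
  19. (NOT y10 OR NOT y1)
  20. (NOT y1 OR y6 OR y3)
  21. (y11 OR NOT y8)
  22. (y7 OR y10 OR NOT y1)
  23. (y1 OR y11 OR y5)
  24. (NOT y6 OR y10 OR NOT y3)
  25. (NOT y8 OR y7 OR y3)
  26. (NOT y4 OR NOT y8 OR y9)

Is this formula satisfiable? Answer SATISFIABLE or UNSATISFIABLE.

SATISFIABLE

Try y1 = False.
Branch on y2: take y2 = True.
For the remaining variables, y3 = True, y4 = True, y5 = True, y6 = True, y7 = True, y8 = False, y9 = False, y10 = True, y11 = False works.
So y1 = False, y2 = True, y3 = True, y4 = True, y5 = True, y6 = True, y7 = True, y8 = False, y9 = False, y10 = True, y11 = False is a satisfying assignment.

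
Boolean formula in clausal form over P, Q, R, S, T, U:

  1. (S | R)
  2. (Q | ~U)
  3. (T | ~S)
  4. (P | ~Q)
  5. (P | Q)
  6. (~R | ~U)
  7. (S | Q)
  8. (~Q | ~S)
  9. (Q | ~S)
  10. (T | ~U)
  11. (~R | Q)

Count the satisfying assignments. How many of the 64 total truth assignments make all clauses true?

Satisfying assignments:
  P=1 Q=1 R=1 S=0 T=0 U=0
  P=1 Q=1 R=1 S=0 T=1 U=0
Count: 2.

2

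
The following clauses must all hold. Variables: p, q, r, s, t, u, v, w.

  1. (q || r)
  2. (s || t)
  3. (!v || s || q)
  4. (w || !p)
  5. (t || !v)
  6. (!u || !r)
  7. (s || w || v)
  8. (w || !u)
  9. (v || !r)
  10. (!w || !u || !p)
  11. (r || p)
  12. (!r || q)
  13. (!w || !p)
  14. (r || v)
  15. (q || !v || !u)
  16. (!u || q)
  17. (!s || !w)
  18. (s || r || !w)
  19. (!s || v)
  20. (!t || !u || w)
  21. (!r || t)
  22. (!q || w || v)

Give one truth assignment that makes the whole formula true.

p=0, q=1, r=1, s=0, t=1, u=0, v=1, w=1

Pure literal: u appears only negated; assign u = False.
Branch on p: take p = False.
  then r is forced to True.
  then v is forced to True.
  then t is forced to True.
  then q is forced to True.
Try s = False.
w is now unconstrained; take w = True.
Every clause has at least one true literal under this assignment.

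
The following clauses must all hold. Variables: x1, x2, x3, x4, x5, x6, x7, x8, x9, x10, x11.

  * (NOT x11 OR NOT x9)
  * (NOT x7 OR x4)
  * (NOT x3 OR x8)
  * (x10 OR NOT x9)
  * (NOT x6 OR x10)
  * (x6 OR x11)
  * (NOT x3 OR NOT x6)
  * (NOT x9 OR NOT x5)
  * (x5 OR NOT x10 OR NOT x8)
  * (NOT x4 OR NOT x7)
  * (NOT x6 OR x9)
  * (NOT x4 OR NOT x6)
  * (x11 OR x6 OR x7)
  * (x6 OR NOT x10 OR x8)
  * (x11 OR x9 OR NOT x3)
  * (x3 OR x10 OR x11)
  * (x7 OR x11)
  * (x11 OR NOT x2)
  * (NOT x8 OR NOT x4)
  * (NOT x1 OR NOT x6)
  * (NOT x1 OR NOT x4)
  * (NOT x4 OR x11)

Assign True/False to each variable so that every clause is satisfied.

x1=0  x2=1  x3=0  x4=0  x5=0  x6=0  x7=0  x8=1  x9=0  x10=0  x11=1

Pure literal: x1 appears only negated; assign x1 = False.
Try x2 = True.
  then x11 is forced to True.
  then x9 is forced to False.
  then x6 is forced to False.
Try x3 = False.
Set x4 = False and propagate.
  then x7 is forced to False.
The remaining clauses are satisfied by x5 = False, x8 = True, x10 = False.
Every clause has at least one true literal under this assignment.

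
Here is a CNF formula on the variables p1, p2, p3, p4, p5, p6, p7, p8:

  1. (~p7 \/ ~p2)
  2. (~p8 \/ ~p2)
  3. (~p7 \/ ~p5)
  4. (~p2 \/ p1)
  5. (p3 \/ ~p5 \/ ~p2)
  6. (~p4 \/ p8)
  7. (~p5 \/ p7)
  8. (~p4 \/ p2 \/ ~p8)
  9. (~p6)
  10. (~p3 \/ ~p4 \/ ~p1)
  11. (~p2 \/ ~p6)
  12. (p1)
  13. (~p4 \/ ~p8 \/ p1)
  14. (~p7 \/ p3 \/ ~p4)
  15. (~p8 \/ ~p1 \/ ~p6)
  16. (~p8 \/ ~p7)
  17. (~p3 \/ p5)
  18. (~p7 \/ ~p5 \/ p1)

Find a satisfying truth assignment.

The clause (~p6) is unit: p6 must be False.
(p1) is a unit clause, so p1 = True.
p4 occurs only negated in the remaining clauses — set p4 = False.
Set p2 = False and propagate.
Try p3 = False.
The remaining clauses are satisfied by p5 = False, p7 = False, p8 = False.
Every clause has at least one true literal under this assignment.

p1=T  p2=F  p3=F  p4=F  p5=F  p6=F  p7=F  p8=F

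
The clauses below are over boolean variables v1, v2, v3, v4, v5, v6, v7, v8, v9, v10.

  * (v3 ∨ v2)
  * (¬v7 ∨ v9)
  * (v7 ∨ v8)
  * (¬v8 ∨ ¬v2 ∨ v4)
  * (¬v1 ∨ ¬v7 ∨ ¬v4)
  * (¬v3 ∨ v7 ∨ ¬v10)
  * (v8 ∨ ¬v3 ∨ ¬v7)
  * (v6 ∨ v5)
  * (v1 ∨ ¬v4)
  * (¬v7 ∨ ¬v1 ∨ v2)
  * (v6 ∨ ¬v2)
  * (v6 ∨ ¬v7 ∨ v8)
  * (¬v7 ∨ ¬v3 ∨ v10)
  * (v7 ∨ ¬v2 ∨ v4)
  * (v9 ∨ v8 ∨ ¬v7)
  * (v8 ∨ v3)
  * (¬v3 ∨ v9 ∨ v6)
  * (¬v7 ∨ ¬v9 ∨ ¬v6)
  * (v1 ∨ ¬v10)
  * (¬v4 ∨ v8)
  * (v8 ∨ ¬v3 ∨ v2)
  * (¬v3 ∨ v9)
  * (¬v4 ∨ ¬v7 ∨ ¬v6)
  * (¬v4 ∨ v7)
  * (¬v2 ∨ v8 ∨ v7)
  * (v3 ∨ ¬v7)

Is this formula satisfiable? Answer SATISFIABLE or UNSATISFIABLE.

Pure literal: v5 appears only positively; assign v5 = True.
Branch on v1: take v1 = True.
Set v2 = False and propagate.
  then v3 is forced to True.
  then v7 is forced to False.
  then v8 is forced to True.
  then v10 is forced to False.
  then v9 is forced to True.
  then v4 is forced to False.
v6 is now unconstrained; take v6 = False.
Every clause has at least one true literal under this assignment.
So v1 = T  v2 = F  v3 = T  v4 = F  v5 = T  v6 = F  v7 = F  v8 = T  v9 = T  v10 = F is a satisfying assignment.

SATISFIABLE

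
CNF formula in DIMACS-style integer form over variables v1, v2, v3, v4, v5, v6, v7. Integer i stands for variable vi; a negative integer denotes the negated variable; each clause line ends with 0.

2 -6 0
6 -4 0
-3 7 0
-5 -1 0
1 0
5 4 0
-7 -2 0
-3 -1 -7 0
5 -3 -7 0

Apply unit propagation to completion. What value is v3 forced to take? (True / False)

False

Unit clause (v1) sets v1 = True.
(NOT v5 OR NOT v1) with v1 = True leaves only NOT v5, so v5 = False.
From (v4 OR v5) and v5 = False: v4 = True.
From (NOT v4 OR v6) and v4 = True: v6 = True.
(v2 OR NOT v6) with v6 = True leaves only v2, so v2 = True.
(NOT v2 OR NOT v7) with v2 = True leaves only NOT v7, so v7 = False.
In (NOT v3 OR v7), v7 is now false; NOT v3 must hold, so v3 = False.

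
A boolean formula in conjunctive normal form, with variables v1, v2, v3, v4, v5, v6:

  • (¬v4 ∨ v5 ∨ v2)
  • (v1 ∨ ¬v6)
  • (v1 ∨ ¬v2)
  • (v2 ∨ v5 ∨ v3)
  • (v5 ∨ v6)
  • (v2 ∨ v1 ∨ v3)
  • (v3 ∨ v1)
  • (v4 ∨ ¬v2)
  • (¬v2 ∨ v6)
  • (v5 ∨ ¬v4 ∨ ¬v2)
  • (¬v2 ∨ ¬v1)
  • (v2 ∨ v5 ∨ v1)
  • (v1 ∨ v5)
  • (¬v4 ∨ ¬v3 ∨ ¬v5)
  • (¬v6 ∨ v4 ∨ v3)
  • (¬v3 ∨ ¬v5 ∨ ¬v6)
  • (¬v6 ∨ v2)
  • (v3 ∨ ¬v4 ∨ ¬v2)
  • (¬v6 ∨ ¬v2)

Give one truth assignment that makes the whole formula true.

v1 = 1, v2 = 0, v3 = 0, v4 = 0, v5 = 1, v6 = 0

Set v1 = True and propagate.
  then v2 is forced to False.
  then v6 is forced to False.
  then v5 is forced to True.
Set v3 = False and propagate.
v4 is now unconstrained; take v4 = False.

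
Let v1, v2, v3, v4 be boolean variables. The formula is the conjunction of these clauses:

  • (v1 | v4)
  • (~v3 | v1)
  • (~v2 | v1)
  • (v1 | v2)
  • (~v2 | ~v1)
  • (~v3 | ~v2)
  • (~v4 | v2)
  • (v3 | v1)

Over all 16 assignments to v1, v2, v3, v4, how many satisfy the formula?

The models are:
  v1=T v2=F v3=F v4=F
  v1=T v2=F v3=T v4=F
That's 2 in total.

2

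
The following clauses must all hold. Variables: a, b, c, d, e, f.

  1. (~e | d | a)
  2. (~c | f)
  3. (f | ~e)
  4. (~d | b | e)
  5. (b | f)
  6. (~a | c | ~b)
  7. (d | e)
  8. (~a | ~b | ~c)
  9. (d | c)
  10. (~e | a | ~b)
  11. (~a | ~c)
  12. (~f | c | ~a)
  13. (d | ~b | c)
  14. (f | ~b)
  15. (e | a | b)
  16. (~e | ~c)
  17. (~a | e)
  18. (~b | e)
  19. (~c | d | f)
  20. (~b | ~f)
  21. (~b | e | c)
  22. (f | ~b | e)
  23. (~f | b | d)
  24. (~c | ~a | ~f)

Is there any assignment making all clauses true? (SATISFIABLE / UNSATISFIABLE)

Try a = False.
Try b = False.
  then f is forced to True.
  then e is forced to True.
  then d is forced to True.
  then c is forced to False.
Every clause has at least one true literal under this assignment.
So a=F, b=F, c=F, d=T, e=T, f=T is a satisfying assignment.

SATISFIABLE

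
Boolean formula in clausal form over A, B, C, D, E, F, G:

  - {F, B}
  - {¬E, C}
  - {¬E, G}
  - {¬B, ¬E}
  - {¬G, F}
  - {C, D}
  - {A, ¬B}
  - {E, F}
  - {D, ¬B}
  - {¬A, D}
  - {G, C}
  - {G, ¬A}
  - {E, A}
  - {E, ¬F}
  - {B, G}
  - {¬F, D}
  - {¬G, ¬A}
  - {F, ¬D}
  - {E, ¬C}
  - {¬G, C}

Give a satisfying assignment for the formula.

A=False, B=False, C=True, D=True, E=True, F=True, G=True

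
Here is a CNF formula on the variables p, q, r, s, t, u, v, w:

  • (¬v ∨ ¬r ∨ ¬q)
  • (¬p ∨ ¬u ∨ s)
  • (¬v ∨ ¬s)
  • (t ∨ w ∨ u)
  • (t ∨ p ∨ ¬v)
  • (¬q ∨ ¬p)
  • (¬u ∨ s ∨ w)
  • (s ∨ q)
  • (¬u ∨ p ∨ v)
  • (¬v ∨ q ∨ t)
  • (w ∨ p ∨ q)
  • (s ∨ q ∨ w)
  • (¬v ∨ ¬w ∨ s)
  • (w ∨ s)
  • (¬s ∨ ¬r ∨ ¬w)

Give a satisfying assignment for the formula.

t occurs only positively in the remaining clauses — set t = True.
Branch on p: take p = False.
For the remaining variables, q = True, r = True, s = False, u = False, v = False, w = True works.

p=False, q=True, r=True, s=False, t=True, u=False, v=False, w=True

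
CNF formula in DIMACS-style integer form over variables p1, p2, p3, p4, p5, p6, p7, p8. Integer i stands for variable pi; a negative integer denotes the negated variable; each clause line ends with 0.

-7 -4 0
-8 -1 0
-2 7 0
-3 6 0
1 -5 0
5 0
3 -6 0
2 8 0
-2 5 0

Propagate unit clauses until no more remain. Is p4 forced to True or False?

(p5) stands alone — p5 = True.
From (p1 || !p5) and p5 = True: p1 = True.
In (!p8 || !p1), !p1 is now false; !p8 must hold, so p8 = False.
(p2 || p8) with p8 = False leaves only p2, so p2 = True.
(p7 || !p2): since p2 = True, the clause reduces to (p7). p7 = True.
From (!p4 || !p7) and p7 = True: p4 = False.

False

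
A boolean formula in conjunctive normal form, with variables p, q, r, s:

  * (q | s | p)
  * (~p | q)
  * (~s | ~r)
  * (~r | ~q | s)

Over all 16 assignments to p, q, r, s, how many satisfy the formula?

5

The models are:
  p=0 q=0 r=0 s=1
  p=0 q=1 r=0 s=0
  p=0 q=1 r=0 s=1
  p=1 q=1 r=0 s=0
  p=1 q=1 r=0 s=1
That's 5 in total.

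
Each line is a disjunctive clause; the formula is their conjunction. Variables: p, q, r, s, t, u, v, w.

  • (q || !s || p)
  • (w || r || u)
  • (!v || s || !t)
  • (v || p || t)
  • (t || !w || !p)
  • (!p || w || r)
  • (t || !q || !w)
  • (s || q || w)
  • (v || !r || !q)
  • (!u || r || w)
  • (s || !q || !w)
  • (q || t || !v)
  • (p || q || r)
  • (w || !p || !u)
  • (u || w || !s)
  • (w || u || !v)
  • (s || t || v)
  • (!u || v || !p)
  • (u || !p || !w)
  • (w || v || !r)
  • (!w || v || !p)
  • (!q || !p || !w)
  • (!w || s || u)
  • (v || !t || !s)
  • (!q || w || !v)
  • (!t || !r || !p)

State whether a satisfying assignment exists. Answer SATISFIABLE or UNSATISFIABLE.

SATISFIABLE

Branch on p: take p = False.
The remaining clauses are satisfied by q = True, r = True, s = True, t = True, u = False, v = True, w = True.
Every clause has at least one true literal under this assignment.
So p=F, q=T, r=T, s=T, t=T, u=F, v=T, w=T is a satisfying assignment.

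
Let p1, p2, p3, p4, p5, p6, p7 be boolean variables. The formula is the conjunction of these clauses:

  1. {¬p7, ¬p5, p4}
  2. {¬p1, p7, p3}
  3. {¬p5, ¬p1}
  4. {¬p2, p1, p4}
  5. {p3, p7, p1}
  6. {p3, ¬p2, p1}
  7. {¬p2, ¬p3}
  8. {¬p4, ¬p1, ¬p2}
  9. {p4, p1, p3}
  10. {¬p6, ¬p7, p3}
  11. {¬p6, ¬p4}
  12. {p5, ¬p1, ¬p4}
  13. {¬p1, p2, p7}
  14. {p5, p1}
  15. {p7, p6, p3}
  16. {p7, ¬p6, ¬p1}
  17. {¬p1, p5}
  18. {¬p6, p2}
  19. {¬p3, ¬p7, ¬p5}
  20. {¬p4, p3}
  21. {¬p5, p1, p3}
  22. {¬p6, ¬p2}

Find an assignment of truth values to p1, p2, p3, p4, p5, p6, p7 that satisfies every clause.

p1=False, p2=False, p3=True, p4=False, p5=True, p6=False, p7=False

Set p1 = False and propagate.
  then p5 is forced to True.
  then p3 is forced to True.
  then p2 is forced to False.
  then p6 is forced to False.
  then p7 is forced to False.
p4 is now unconstrained; take p4 = False.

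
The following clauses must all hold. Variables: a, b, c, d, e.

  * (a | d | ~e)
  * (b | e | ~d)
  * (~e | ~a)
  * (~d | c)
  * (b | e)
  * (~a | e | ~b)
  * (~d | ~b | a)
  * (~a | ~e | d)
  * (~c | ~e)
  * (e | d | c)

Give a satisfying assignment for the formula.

Branch on a: take a = False.
Branch on b: take b = True.
  then d is forced to False.
  then e is forced to False.
  then c is forced to True.

a=F, b=T, c=T, d=F, e=F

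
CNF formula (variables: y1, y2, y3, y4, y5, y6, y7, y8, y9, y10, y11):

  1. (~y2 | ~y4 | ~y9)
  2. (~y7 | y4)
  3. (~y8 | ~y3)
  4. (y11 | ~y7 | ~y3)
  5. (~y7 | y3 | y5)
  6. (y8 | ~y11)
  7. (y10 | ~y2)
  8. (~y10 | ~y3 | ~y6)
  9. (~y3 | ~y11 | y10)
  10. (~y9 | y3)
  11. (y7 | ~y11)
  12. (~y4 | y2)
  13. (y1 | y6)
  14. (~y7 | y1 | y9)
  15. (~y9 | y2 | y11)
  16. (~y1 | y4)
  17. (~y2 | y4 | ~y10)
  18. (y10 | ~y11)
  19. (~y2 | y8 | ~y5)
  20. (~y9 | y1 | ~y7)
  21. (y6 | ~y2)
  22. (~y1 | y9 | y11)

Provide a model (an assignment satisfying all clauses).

y1 = False  y2 = True  y3 = False  y4 = True  y5 = False  y6 = True  y7 = False  y8 = True  y9 = False  y10 = True  y11 = False

Check each clause:
  1. (~y4 | ~y9 | ~y2) — ~y9 is true.
  2. (~y7 | y4) — ~y7 is true.
  3. (~y8 | ~y3) — ~y3 is true.
  4. (y11 | ~y7 | ~y3) — ~y7 is true.
  5. (y5 | ~y7 | y3) — ~y7 is true.
  6. (~y11 | y8) — y8 is true.
  7. (~y2 | y10) — y10 is true.
  8. (~y6 | ~y3 | ~y10) — ~y3 is true.
  9. (~y3 | y10 | ~y11) — ~y11 is true.
  10. (y3 | ~y9) — ~y9 is true.
  11. (~y11 | y7) — ~y11 is true.
  12. (~y4 | y2) — y2 is true.
  13. (y6 | y1) — y6 is true.
  14. (y9 | ~y7 | y1) — ~y7 is true.
  15. (y2 | y11 | ~y9) — y2 is true.
  16. (y4 | ~y1) — y4 is true.
  17. (y4 | ~y10 | ~y2) — y4 is true.
  18. (~y11 | y10) — y10 is true.
  19. (y8 | ~y5 | ~y2) — y8 is true.
  20. (~y9 | y1 | ~y7) — ~y7 is true.
  21. (~y2 | y6) — y6 is true.
  22. (y9 | y11 | ~y1) — ~y1 is true.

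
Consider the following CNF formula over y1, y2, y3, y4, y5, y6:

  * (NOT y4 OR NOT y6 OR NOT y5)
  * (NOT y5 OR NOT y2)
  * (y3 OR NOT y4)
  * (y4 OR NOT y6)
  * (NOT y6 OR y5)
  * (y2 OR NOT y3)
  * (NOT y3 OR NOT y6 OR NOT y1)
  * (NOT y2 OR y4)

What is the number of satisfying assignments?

The models are:
  y1=0 y2=0 y3=0 y4=0 y5=0 y6=0
  y1=0 y2=0 y3=0 y4=0 y5=1 y6=0
  y1=0 y2=1 y3=1 y4=1 y5=0 y6=0
  y1=1 y2=0 y3=0 y4=0 y5=0 y6=0
  y1=1 y2=0 y3=0 y4=0 y5=1 y6=0
  y1=1 y2=1 y3=1 y4=1 y5=0 y6=0
Count: 6.

6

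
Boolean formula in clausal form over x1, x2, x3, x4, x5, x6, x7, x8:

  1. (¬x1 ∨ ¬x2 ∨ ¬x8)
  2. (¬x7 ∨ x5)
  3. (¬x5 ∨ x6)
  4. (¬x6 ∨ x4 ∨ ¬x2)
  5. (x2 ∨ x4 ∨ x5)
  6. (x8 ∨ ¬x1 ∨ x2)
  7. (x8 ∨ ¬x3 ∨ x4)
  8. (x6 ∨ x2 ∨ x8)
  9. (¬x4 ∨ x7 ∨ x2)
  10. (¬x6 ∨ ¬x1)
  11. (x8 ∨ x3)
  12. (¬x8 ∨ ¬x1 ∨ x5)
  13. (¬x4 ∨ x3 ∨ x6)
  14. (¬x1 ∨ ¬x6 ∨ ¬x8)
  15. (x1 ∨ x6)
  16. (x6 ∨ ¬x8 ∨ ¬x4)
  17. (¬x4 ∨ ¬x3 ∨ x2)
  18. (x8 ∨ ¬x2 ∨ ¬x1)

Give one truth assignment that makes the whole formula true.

x1=F  x2=T  x3=T  x4=T  x5=T  x6=T  x7=F  x8=T

Set x1 = False and propagate.
  then x6 is forced to True.
Try x2 = True.
  then x4 is forced to True.
Set x3 = True and propagate.
For the remaining variables, x5 = True, x7 = False, x8 = True works.
Every clause has at least one true literal under this assignment.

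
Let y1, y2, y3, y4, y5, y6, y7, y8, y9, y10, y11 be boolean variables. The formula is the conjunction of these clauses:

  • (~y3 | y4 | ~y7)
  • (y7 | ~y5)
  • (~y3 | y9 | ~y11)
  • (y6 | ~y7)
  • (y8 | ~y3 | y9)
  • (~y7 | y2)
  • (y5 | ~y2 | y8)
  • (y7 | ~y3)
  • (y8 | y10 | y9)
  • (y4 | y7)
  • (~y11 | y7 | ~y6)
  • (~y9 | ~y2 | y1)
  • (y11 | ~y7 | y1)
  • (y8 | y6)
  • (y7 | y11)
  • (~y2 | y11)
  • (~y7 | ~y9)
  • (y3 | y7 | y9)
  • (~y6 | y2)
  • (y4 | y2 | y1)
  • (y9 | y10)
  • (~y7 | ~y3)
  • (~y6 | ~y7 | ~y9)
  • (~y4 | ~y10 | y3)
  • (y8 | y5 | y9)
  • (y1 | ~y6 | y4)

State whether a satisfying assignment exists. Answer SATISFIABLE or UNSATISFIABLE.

SATISFIABLE

y1 occurs only positively in the remaining clauses — set y1 = True.
Pure literal: y8 appears only positively; assign y8 = True.
Branch on y2: take y2 = True.
  then y11 is forced to True.
Try y3 = False.
The remaining clauses are satisfied by y4 = False, y5 = True, y6 = True, y7 = True, y9 = False, y10 = True.
Every clause has at least one true literal under this assignment.
So y1=True, y2=True, y3=False, y4=False, y5=True, y6=True, y7=True, y8=True, y9=False, y10=True, y11=True is a satisfying assignment.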